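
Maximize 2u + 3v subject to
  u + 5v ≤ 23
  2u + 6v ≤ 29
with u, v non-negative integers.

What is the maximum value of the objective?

The continuous relaxation peaks at (14.5, 0) with value 29.00; rounding to a feasible lattice point costs some objective.
(u,v)=(14,0) is feasible, giving 28.
(u,v)=(13,0) is feasible, giving 26.
The best lattice point is (14,0), giving 28.

28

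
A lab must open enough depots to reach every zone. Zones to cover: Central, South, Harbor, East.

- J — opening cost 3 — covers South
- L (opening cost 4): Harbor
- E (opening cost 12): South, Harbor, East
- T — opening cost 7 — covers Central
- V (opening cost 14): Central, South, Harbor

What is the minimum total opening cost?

19

The greedy cost-per-new-zone heuristic would pick J, L, T, and E for 26, but a cheaper cover exists.
Choose E and T: together they cover Central, South, Harbor, East — every zone.
Total opening cost: 12 + 7 = 19.
No cover costs less than 19.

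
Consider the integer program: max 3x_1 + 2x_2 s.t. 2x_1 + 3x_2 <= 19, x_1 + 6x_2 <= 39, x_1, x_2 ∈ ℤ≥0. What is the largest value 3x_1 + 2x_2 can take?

27

(x_1,x_2)=(9,0) is feasible, giving 27.
(x_1,x_2)=(8,1) is feasible, giving 26.
(x_1,x_2)=(8,0) is feasible, giving 24.
Maximum is 27 at (x_1,x_2)=(9,0).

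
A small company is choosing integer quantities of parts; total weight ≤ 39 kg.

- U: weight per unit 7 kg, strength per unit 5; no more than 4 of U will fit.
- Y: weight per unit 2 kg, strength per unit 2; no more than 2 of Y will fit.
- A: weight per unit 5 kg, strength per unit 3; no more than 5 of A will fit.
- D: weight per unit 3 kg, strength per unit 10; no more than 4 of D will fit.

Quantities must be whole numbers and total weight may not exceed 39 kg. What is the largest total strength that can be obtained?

59

This is a bounded integer knapsack.
1×U, 2×Y, 3×A, and 4×D: weight 38 ≤ 39, strength 1·5 + 2·2 + 3·3 + 4·10 = 58.
3×U, 2×Y, and 4×D: weight 37 ≤ 39, strength 3·5 + 2·2 + 4·10 = 59.
Best is 59.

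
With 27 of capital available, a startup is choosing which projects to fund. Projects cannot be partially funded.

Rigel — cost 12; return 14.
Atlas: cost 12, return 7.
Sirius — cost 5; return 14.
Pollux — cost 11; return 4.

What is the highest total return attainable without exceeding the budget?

Take Rigel and Sirius: cost 12 + 5 = 17 ≤ 27, return 14 + 14 = 28.
No other feasible combination does better.

28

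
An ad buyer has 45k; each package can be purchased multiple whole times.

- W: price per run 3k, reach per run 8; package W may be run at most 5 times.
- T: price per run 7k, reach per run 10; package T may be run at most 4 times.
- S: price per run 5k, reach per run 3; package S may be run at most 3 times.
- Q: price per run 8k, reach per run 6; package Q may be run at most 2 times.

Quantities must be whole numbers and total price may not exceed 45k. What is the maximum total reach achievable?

80

This is a bounded integer knapsack.
W has the best ratio (8/3); taking only W gives at most 5×8 = 40 (stopped by the supply cap of 5).
Mixing does better — 5×W and 4×T: price 43 ≤ 45, reach 5·8 + 4·10 = 80.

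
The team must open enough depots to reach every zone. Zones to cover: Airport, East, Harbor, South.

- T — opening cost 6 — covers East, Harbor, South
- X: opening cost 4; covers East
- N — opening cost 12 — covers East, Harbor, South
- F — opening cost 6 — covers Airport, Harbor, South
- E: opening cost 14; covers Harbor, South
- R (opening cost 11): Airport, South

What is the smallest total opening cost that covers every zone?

This is a weighted set-cover instance.
Choose X and F: together they cover Airport, East, Harbor, South — every zone.
Total opening cost: 4 + 6 = 10.

10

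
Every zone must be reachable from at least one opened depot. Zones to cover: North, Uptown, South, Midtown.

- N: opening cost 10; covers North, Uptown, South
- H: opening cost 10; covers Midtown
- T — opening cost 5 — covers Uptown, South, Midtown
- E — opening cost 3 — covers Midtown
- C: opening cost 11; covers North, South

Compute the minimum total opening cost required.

The greedy cost-per-new-zone heuristic would pick T and N for 15, but a cheaper cover exists.
Choose N and E: together they cover North, Uptown, South, Midtown — every zone.
Total opening cost: 10 + 3 = 13.
No cover costs less than 13.

13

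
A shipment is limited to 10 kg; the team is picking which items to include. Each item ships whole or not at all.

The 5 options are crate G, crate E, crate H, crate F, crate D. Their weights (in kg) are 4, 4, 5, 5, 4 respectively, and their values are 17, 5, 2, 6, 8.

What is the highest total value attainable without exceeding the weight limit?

This is a 0-1 knapsack instance.
crate G + crate D: weight 4 + 4 = 8 ≤ 10, value 17 + 8 = 25.
crate G + crate E: weight 4 + 4 = 8 ≤ 10, value 17 + 5 = 22.
crate G + crate F: weight 4 + 5 = 9 ≤ 10, value 17 + 6 = 23.
Best is crate G and crate D with total value 25.

25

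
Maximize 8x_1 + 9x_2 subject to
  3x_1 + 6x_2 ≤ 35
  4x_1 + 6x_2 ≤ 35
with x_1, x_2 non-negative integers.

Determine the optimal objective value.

The continuous relaxation peaks at (8.75, 0) with value 70.00; rounding to a feasible lattice point costs some objective.
(x_1,x_2)=(7,1): 3·7+6·1=27≤35, 4·7+6·1=34≤35, objective 65.
(x_1,x_2)=(8,0): 3·8+6·0=24≤35, 4·8+6·0=32≤35, objective 64.
(x_1,x_2)=(6,1): 3·6+6·1=24≤35, 4·6+6·1=30≤35, objective 57.
(x_1,x_2)=(7,0): 3·7+6·0=21≤35, 4·7+6·0=28≤35, objective 56.
The best lattice point is (7,1), giving 65.

65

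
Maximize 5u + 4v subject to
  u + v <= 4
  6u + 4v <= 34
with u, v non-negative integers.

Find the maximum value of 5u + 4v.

(u,v)=(4,0): 1·4+1·0=4≤4, 6·4+4·0=24≤34, objective 20.
(u,v)=(3,1): 1·3+1·1=4≤4, 6·3+4·1=22≤34, objective 19.
Maximum is 20 at (u,v)=(4,0).

20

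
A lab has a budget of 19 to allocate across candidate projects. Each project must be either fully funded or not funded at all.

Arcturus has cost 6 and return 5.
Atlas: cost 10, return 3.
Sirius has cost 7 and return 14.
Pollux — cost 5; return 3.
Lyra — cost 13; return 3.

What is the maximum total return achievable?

22

Arcturus + Sirius + Pollux: cost 6 + 7 + 5 = 18 ≤ 19, return 5 + 14 + 3 = 22.
Arcturus + Sirius: cost 6 + 7 = 13 ≤ 19, return 5 + 14 = 19.
Best is Arcturus, Sirius, and Pollux with total return 22.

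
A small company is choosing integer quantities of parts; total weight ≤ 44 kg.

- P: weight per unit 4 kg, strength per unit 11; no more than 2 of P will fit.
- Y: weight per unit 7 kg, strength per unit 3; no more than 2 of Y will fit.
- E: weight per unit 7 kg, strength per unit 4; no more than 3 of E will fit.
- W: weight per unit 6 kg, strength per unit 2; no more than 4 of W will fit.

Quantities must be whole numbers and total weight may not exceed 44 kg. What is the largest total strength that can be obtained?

40

2×P, 1×Y, 3×E, and 1×W: weight 42 ≤ 44, strength 2·11 + 1·3 + 3·4 + 1·2 = 39.
2×P, 2×Y, and 3×E: weight 43 ≤ 44, strength 2·11 + 2·3 + 3·4 = 40.
Best is 40.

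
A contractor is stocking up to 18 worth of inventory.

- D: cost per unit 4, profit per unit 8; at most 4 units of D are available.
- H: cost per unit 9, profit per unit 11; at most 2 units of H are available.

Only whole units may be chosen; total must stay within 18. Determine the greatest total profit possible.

D has the best ratio (8/4); taking only D gives at most 4×8 = 32 (stopped by the cost limit).
Optimal: 4×D: cost 16 ≤ 18, profit 4·8 = 32.

32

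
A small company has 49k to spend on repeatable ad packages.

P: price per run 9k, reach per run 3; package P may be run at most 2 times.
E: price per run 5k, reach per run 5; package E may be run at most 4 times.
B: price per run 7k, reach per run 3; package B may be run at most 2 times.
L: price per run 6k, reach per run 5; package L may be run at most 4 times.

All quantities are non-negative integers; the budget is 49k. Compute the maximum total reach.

40

This is a bounded integer knapsack.
E has the best ratio (5/5); taking only E gives at most 4×5 = 20 (stopped by the supply cap of 4).
Mixing does better — 4×E and 4×L: price 44 ≤ 49, reach 4·5 + 4·5 = 40.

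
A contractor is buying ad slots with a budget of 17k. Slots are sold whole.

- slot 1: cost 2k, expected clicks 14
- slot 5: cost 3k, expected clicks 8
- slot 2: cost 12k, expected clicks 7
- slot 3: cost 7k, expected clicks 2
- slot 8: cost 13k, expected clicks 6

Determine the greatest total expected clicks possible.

29

slot 1 + slot 5 + slot 2: cost 2 + 3 + 12 = 17 ≤ 17, expected clicks 14 + 8 + 7 = 29.
slot 1 + slot 5 + slot 3: cost 2 + 3 + 7 = 12 ≤ 17, expected clicks 14 + 8 + 2 = 24.
slot 1 + slot 5: cost 2 + 3 = 5 ≤ 17, expected clicks 14 + 8 = 22.
Best is slot 1, slot 5, and slot 2 with total expected clicks 29.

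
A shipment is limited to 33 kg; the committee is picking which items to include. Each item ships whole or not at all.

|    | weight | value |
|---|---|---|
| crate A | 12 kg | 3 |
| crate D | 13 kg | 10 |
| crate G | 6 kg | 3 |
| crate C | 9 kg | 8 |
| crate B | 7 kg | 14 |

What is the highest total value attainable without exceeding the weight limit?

32

Treat it as a binary knapsack problem.
Allowing fractional choices, the relaxed optimum would be about 34.0, but items are indivisible.
crate D + crate C + crate B: weight 13 + 9 + 7 = 29 ≤ 33, value 10 + 8 + 14 = 32.
crate D + crate G + crate B: weight 13 + 6 + 7 = 26 ≤ 33, value 10 + 3 + 14 = 27.
Best is crate D, crate C, and crate B with total value 32.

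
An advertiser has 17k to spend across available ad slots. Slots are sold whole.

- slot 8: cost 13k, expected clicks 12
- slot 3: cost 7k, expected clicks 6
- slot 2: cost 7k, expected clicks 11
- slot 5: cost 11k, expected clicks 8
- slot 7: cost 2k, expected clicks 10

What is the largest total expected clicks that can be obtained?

27

This is a 0-1 knapsack instance.
slot 8 + slot 7: cost 13 + 2 = 15 ≤ 17, expected clicks 12 + 10 = 22.
slot 3 + slot 2 + slot 7: cost 7 + 7 + 2 = 16 ≤ 17, expected clicks 6 + 11 + 10 = 27.
Best is slot 3, slot 2, and slot 7 with total expected clicks 27.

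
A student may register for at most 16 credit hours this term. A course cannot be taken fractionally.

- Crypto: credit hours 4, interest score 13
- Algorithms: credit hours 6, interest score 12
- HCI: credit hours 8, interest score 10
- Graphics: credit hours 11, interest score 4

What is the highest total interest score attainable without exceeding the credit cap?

25

Take Crypto and Algorithms: credit hours 4 + 6 = 10 ≤ 16, interest score 13 + 12 = 25.
No other feasible combination does better.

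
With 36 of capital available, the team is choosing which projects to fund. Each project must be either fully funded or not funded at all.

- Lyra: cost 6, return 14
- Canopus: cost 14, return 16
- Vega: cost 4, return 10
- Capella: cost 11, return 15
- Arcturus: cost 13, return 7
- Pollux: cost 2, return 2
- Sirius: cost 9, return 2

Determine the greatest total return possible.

55

Lyra + Vega + Capella + Arcturus + Pollux: cost 6 + 4 + 11 + 13 + 2 = 36 ≤ 36, return 14 + 10 + 15 + 7 + 2 = 48.
Lyra + Canopus + Vega + Capella: cost 6 + 14 + 4 + 11 = 35 ≤ 36, return 14 + 16 + 10 + 15 = 55.
Lyra + Canopus + Capella + Pollux: cost 6 + 14 + 11 + 2 = 33 ≤ 36, return 14 + 16 + 15 + 2 = 47.
Best is Lyra, Canopus, Vega, and Capella with total return 55.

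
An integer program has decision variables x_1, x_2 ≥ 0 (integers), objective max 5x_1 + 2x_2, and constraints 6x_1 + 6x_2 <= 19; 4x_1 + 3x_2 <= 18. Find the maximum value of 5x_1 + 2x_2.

(x_1,x_2)=(3,0): 6·3+6·0=18≤19, 4·3+3·0=12≤18, objective 15.
(x_1,x_2)=(2,1): 6·2+6·1=18≤19, 4·2+3·1=11≤18, objective 12.
(x_1,x_2)=(2,0): 6·2+6·0=12≤19, 4·2+3·0=8≤18, objective 10.
No feasible integer point exceeds 15.

15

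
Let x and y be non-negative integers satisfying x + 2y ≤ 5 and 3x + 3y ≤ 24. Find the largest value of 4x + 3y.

(x,y)=(5,0): 1·5+2·0=5≤5, 3·5+3·0=15≤24, objective 20.
(x,y)=(4,0): 1·4+2·0=4≤5, 3·4+3·0=12≤24, objective 16.
No feasible integer point exceeds 20.

20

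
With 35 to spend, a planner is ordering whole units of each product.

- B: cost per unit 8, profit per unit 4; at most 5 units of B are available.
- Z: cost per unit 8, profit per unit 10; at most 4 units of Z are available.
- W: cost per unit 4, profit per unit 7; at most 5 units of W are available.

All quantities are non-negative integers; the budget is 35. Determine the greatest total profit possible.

2×Z and 4×W: cost 32 ≤ 35, profit 2·10 + 4·7 = 48.
1×Z and 5×W: cost 28 ≤ 35, profit 1·10 + 5·7 = 45.
Best is 48.

48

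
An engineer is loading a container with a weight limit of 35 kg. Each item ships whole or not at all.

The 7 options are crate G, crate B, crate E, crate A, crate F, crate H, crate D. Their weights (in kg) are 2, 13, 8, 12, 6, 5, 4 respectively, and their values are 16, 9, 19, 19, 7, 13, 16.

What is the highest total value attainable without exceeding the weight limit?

Allowing fractional choices, the relaxed optimum would be about 87.7, but items are indivisible.
crate G + crate E + crate A + crate H + crate D: weight 2 + 8 + 12 + 5 + 4 = 31 ≤ 35, value 16 + 19 + 19 + 13 + 16 = 83.
crate G + crate E + crate A + crate F + crate D: weight 2 + 8 + 12 + 6 + 4 = 32 ≤ 35, value 16 + 19 + 19 + 7 + 16 = 77.
Best is crate G, crate E, crate A, crate H, and crate D with total value 83.

83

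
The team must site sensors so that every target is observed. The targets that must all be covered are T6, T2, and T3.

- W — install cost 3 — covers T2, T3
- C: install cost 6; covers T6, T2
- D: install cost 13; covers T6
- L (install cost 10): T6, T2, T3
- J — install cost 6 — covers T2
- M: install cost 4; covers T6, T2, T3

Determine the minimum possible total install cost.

4

M alone covers T6, T2, T3 — every target.
Total install cost: 4.
No cover costs less than 4.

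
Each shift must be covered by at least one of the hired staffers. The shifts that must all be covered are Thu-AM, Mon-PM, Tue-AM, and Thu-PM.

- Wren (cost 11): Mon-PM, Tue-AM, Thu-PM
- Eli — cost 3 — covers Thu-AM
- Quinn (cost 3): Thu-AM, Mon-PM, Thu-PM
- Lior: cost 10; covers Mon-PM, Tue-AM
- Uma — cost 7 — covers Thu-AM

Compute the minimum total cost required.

Choose Quinn and Lior: together they cover Thu-AM, Mon-PM, Tue-AM, Thu-PM — every shift.
Total cost: 3 + 10 = 13.

13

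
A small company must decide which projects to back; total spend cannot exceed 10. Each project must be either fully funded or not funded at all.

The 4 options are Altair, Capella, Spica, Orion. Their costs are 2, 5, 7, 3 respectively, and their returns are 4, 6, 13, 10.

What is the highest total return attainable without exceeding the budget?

This is a 0-1 knapsack instance.
Altair + Capella + Orion: cost 2 + 5 + 3 = 10 ≤ 10, return 4 + 6 + 10 = 20.
Spica + Orion: cost 7 + 3 = 10 ≤ 10, return 13 + 10 = 23.
Best is Spica and Orion with total return 23.

23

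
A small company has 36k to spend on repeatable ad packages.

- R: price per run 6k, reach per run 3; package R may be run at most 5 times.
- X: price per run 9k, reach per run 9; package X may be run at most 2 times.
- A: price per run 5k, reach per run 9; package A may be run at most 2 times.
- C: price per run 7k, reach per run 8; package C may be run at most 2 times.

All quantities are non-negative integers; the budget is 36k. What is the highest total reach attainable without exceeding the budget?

44

2×X, 2×A, and 1×C: price 35 ≤ 36, reach 2·9 + 2·9 + 1·8 = 44.
1×X, 2×A, and 2×C: price 33 ≤ 36, reach 1·9 + 2·9 + 2·8 = 43.
Best is 44.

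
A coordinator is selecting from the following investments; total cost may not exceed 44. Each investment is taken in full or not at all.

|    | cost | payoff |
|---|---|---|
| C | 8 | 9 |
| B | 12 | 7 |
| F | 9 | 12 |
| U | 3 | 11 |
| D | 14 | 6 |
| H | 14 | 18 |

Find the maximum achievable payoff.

50

Allowing fractional choices, the relaxed optimum would be about 55.8, but investments are indivisible.
B + F + U + H: cost 12 + 9 + 3 + 14 = 38 ≤ 44, payoff 7 + 12 + 11 + 18 = 48.
C + F + U + H: cost 8 + 9 + 3 + 14 = 34 ≤ 44, payoff 9 + 12 + 11 + 18 = 50.
F + U + D + H: cost 9 + 3 + 14 + 14 = 40 ≤ 44, payoff 12 + 11 + 6 + 18 = 47.
Best is C, F, U, and H with total payoff 50.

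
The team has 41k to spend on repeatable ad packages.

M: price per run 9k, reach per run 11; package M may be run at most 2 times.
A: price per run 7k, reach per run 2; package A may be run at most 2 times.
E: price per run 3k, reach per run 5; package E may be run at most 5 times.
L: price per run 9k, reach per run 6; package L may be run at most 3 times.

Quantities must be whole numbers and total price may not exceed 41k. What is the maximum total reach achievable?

This is a bounded integer knapsack.
2×M, 4×E, and 1×L: price 39 ≤ 41, reach 2·11 + 4·5 + 1·6 = 48.
2×M, 1×A, and 5×E: price 40 ≤ 41, reach 2·11 + 1·2 + 5·5 = 49.
Best is 49.

49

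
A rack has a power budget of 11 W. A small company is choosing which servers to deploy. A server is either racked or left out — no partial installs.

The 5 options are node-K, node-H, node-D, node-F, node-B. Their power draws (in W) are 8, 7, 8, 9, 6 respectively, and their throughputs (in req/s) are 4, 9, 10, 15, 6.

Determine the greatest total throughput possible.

15

Allowing fractional choices, the relaxed optimum would be about 17.6, but servers are indivisible.
node-D: power draw 8 ≤ 11, throughput 10.
node-H: power draw 7 ≤ 11, throughput 9.
node-F: power draw 9 ≤ 11, throughput 15.
Best is node-F with total throughput 15.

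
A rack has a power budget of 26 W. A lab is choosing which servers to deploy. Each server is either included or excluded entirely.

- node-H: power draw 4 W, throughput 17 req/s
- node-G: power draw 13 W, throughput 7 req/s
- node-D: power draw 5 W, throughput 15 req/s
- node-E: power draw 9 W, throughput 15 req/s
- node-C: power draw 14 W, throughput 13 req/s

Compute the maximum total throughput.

47

Take node-H, node-D, and node-E: power draw 4 + 5 + 9 = 18 ≤ 26, throughput 17 + 15 + 15 = 47.
No other feasible combination does better.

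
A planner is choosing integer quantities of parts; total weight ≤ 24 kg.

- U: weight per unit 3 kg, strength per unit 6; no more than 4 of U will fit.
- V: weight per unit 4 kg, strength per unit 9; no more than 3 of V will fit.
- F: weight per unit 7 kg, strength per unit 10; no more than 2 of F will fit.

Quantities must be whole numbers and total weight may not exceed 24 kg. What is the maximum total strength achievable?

51

Take 4×U and 3×V: weight 24 ≤ 24, strength 4·6 + 3·9 = 51.
V has the best ratio (9/4) and is taken to its limit of 3; remaining capacity is filled optimally with the others.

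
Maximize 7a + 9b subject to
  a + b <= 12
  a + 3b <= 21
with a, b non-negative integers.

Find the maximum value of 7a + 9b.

Relaxing integrality, the LP optimum is 93.00 at (a,b) = (7.5, 4.5), which is not an integer point.
(a,b)=(8,4): 1·8+1·4=12≤12, 1·8+3·4=20≤21, objective 92.
(a,b)=(9,3): 1·9+1·3=12≤12, 1·9+3·3=18≤21, objective 90.
(a,b)=(6,5): 1·6+1·5=11≤12, 1·6+3·5=21≤21, objective 87.
Maximum is 92 at (a,b)=(8,4).

92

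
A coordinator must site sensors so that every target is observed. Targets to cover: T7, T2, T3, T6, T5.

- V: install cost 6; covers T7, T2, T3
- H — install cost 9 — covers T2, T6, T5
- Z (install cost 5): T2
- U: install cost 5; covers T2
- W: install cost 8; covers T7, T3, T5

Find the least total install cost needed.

Choose V and H: together they cover T7, T2, T3, T6, T5 — every target.
Total install cost: 6 + 9 = 15.
No cover costs less than 15.

15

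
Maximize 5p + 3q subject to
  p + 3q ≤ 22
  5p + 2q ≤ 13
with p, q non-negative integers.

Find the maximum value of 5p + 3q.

18

(p,q)=(0,6) is feasible, giving 18.
(p,q)=(0,5) is feasible, giving 15.
No feasible integer point exceeds 18.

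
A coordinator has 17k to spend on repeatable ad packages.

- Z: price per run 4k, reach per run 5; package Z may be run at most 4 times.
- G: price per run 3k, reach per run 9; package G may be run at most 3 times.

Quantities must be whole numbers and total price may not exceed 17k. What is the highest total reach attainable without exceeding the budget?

37

This is a bounded integer knapsack.
Take 2×Z and 3×G: price 17 ≤ 17, reach 2·5 + 3·9 = 37.
G has the best ratio (9/3) and is taken to its limit of 3; remaining capacity is filled optimally with the others.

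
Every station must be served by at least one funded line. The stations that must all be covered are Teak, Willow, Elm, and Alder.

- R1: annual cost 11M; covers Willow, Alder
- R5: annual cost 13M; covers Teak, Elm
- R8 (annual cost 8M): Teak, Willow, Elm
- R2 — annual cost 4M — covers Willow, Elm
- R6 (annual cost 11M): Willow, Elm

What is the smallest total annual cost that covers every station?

The greedy cost-per-new-station heuristic would pick R2, R8, and R1 for 23, but a cheaper cover exists.
Choose R1 and R8: together they cover Teak, Willow, Elm, Alder — every station.
Total annual cost: 11 + 8 = 19.
No cover costs less than 19.

19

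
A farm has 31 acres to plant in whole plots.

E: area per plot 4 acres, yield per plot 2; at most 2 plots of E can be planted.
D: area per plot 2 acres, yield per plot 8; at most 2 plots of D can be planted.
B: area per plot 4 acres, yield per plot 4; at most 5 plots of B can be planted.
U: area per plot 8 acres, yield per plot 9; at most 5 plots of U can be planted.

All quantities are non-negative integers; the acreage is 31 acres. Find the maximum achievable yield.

This is a bounded integer knapsack.
D has the best ratio (8/2); taking only D gives at most 2×8 = 16 (stopped by the supply cap of 2).
Mixing does better — 2×D and 3×U: area 28 ≤ 31, yield 2·8 + 3·9 = 43.

43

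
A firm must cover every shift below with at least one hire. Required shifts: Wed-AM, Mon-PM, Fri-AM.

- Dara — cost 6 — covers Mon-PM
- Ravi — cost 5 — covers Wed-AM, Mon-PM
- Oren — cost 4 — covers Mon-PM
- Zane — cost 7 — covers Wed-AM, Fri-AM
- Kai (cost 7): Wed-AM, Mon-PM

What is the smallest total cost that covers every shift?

The greedy cost-per-new-shift heuristic would pick Ravi and Zane for 12, but a cheaper cover exists.
Choose Oren and Zane: together they cover Wed-AM, Mon-PM, Fri-AM — every shift.
Total cost: 4 + 7 = 11.
No cover costs less than 11.

11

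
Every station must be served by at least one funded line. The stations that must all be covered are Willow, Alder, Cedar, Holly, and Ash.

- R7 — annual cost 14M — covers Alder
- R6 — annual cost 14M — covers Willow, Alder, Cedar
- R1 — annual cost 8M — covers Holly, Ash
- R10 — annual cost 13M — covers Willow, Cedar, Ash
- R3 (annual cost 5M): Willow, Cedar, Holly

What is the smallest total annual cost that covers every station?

Choose R6 and R1: together they cover Willow, Alder, Cedar, Holly, Ash — every station.
Total annual cost: 14 + 8 = 22.

22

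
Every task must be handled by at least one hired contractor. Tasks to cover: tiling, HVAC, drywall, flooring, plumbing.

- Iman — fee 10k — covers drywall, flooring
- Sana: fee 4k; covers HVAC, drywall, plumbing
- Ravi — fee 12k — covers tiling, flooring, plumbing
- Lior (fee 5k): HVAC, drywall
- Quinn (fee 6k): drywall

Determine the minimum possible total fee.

Choose Sana and Ravi: together they cover tiling, HVAC, drywall, flooring, plumbing — every task.
Total fee: 4 + 12 = 16.
No cover costs less than 16.

16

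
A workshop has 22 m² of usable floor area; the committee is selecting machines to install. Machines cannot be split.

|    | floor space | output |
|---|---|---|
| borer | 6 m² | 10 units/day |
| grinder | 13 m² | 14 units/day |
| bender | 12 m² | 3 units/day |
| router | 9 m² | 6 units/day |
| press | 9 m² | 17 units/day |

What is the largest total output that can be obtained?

Allowing fractional choices, the relaxed optimum would be about 34.5, but machines are indivisible.
borer + press: floor space 6 + 9 = 15 ≤ 22, output 10 + 17 = 27.
grinder + press: floor space 13 + 9 = 22 ≤ 22, output 14 + 17 = 31.
borer + grinder: floor space 6 + 13 = 19 ≤ 22, output 10 + 14 = 24.
Best is grinder and press with total output 31.

31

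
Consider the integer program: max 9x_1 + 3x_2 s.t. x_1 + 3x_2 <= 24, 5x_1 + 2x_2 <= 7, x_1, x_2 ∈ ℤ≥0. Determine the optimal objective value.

The continuous relaxation peaks at (1.4, 0) with value 12.60; rounding to a feasible lattice point costs some objective.
(x_1,x_2)=(1,1): 1·1+3·1=4≤24, 5·1+2·1=7≤7, objective 12.
(x_1,x_2)=(1,0): 1·1+3·0=1≤24, 5·1+2·0=5≤7, objective 9.
(x_1,x_2)=(0,2): 1·0+3·2=6≤24, 5·0+2·2=4≤7, objective 6.
No feasible integer point exceeds 12.

12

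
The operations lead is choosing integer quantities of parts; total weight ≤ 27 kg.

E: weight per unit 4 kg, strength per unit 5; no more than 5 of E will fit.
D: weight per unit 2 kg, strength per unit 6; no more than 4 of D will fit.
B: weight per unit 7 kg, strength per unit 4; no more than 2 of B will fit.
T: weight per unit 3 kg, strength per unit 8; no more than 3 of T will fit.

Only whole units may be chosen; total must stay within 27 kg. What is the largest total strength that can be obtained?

58

This is a bounded integer knapsack.
D has the best ratio (6/2); taking only D gives at most 4×6 = 24 (stopped by the supply cap of 4).
Mixing does better — 2×E, 4×D, and 3×T: weight 25 ≤ 27, strength 2·5 + 4·6 + 3·8 = 58.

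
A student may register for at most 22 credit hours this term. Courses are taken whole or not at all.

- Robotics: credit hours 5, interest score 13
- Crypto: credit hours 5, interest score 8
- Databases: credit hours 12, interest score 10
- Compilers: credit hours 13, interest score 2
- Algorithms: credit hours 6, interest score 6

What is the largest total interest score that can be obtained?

This is an integer program with binary decision variables.
Allowing fractional choices, the relaxed optimum would be about 32.0, but courses are indivisible.
Robotics + Crypto + Databases: credit hours 5 + 5 + 12 = 22 ≤ 22, interest score 13 + 8 + 10 = 31.
Robotics + Crypto + Algorithms: credit hours 5 + 5 + 6 = 16 ≤ 22, interest score 13 + 8 + 6 = 27.
Robotics + Databases: credit hours 5 + 12 = 17 ≤ 22, interest score 13 + 10 = 23.
Best is Robotics, Crypto, and Databases with total interest score 31.

31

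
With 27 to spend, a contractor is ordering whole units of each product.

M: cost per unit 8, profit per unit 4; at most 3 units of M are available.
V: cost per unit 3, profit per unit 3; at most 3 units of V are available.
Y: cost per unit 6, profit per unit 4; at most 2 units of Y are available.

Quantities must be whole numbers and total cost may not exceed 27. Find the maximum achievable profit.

V has the best ratio (3/3); taking only V gives at most 3×3 = 9 (stopped by the supply cap of 3).
Mixing does better — 1×M, 2×V, and 2×Y: cost 26 ≤ 27, profit 1·4 + 2·3 + 2·4 = 18.

18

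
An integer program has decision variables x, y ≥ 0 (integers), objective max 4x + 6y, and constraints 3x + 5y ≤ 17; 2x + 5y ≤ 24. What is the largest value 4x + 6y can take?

22

The continuous relaxation peaks at (5.67, 0) with value 22.67; rounding to a feasible lattice point costs some objective.
(x,y)=(4,1) is feasible, giving 22.
(x,y)=(5,0) is feasible, giving 20.
(x,y)=(3,1) is feasible, giving 18.
(x,y)=(4,0) is feasible, giving 16.
Maximum is 22 at (x,y)=(4,1).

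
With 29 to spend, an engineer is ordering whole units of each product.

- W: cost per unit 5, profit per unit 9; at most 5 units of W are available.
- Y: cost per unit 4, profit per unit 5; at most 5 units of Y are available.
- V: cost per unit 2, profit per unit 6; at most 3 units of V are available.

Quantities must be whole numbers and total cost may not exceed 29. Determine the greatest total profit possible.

57

V has the best ratio (6/2); taking only V gives at most 3×6 = 18 (stopped by the supply cap of 3).
Mixing does better — 5×W and 2×V: cost 29 ≤ 29, profit 5·9 + 2·6 = 57.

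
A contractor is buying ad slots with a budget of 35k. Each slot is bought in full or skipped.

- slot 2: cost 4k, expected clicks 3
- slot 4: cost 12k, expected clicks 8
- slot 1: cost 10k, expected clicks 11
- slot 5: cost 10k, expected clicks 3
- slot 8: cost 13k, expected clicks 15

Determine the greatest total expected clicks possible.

Allowing fractional choices, the relaxed optimum would be about 34.3, but ad slots are indivisible.
slot 4 + slot 1 + slot 8: cost 12 + 10 + 13 = 35 ≤ 35, expected clicks 8 + 11 + 15 = 34.
slot 1 + slot 5 + slot 8: cost 10 + 10 + 13 = 33 ≤ 35, expected clicks 11 + 3 + 15 = 29.
slot 2 + slot 1 + slot 8: cost 4 + 10 + 13 = 27 ≤ 35, expected clicks 3 + 11 + 15 = 29.
Best is slot 4, slot 1, and slot 8 with total expected clicks 34.

34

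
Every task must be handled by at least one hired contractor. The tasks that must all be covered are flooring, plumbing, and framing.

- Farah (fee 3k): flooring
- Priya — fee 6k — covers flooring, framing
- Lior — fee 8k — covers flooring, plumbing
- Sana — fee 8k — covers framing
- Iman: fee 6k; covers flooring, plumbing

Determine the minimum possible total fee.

12

This is a weighted set-cover instance.
The greedy cost-per-new-task heuristic would pick Farah, Priya, and Iman for 15, but a cheaper cover exists.
Choose Priya and Iman: together they cover flooring, plumbing, framing — every task.
Total fee: 6 + 6 = 12.
No cover costs less than 12.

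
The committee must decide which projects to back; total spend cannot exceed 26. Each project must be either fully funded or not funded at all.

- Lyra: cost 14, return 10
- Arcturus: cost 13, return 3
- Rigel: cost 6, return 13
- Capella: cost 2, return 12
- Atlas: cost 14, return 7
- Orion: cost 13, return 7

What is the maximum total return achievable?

Rigel + Capella + Orion: cost 6 + 2 + 13 = 21 ≤ 26, return 13 + 12 + 7 = 32.
Lyra + Rigel + Capella: cost 14 + 6 + 2 = 22 ≤ 26, return 10 + 13 + 12 = 35.
Rigel + Capella + Atlas: cost 6 + 2 + 14 = 22 ≤ 26, return 13 + 12 + 7 = 32.
Best is Lyra, Rigel, and Capella with total return 35.

35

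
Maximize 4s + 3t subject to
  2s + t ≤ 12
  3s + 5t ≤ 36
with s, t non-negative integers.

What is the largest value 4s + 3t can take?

28

The continuous relaxation peaks at (3.43, 5.14) with value 29.14; rounding to a feasible lattice point costs some objective.
(s,t)=(4,4): 2·4+1·4=12≤12, 3·4+5·4=32≤36, objective 28.
(s,t)=(3,5): 2·3+1·5=11≤12, 3·3+5·5=34≤36, objective 27.
(s,t)=(2,6): 2·2+1·6=10≤12, 3·2+5·6=36≤36, objective 26.
(s,t)=(4,3): 2·4+1·3=11≤12, 3·4+5·3=27≤36, objective 25.
The best lattice point is (4,4), giving 28.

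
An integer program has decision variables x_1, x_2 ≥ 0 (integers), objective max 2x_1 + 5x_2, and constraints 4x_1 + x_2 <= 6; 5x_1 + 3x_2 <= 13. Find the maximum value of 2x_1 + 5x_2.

20

(x_1,x_2)=(0,4): 4·0+1·4=4≤6, 5·0+3·4=12≤13, objective 20.
(x_1,x_2)=(0,3): 4·0+1·3=3≤6, 5·0+3·3=9≤13, objective 15.
Maximum is 20 at (x_1,x_2)=(0,4).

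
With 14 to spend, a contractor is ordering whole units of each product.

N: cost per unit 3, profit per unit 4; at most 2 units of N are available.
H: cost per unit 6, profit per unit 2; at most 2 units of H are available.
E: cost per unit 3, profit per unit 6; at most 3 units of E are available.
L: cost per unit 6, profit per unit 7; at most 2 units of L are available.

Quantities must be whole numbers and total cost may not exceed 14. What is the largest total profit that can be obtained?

E has the best ratio (6/3); taking only E gives at most 3×6 = 18 (stopped by the supply cap of 3).
Mixing does better — 1×N and 3×E: cost 12 ≤ 14, profit 1·4 + 3·6 = 22.

22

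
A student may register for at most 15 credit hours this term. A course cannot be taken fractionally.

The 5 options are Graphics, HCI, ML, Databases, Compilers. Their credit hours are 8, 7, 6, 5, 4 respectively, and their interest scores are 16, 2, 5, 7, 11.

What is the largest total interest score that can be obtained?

27

Take Graphics and Compilers: credit hours 8 + 4 = 12 ≤ 15, interest score 16 + 11 = 27.
No other feasible combination does better.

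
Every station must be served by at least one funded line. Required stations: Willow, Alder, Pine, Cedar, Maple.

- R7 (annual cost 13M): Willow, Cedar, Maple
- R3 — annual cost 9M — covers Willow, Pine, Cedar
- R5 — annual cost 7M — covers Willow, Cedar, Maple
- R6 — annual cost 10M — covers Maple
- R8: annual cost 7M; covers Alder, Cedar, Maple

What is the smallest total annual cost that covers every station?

16

This is an integer covering problem.
The greedy cost-per-new-station heuristic would pick R5, R8, and R3 for 23, but a cheaper cover exists.
Choose R3 and R8: together they cover Willow, Alder, Pine, Cedar, Maple — every station.
Total annual cost: 9 + 7 = 16.
No cover costs less than 16.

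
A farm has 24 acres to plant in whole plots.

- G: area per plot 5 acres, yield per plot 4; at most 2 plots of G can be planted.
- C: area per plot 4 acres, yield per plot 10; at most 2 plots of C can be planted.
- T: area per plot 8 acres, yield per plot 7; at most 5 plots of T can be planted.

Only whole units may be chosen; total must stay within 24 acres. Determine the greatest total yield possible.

34

1×G, 2×C, and 1×T: area 21 ≤ 24, yield 1·4 + 2·10 + 1·7 = 31.
2×C and 2×T: area 24 ≤ 24, yield 2·10 + 2·7 = 34.
Best is 34.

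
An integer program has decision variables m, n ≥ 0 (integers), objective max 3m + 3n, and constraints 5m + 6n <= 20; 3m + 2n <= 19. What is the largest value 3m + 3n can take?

(m,n)=(4,0): 5·4+6·0=20≤20, 3·4+2·0=12≤19, objective 12.
(m,n)=(3,0): 5·3+6·0=15≤20, 3·3+2·0=9≤19, objective 9.
No feasible integer point exceeds 12.

12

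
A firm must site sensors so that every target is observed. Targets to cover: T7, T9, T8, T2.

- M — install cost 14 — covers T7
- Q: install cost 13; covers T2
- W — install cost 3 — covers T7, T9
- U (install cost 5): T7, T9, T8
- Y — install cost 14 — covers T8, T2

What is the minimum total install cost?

17

The greedy cost-per-new-target heuristic would pick W, U, and Q for 21, but a cheaper cover exists.
Choose W and Y: together they cover T7, T9, T8, T2 — every target.
Total install cost: 3 + 14 = 17.
No cover costs less than 17.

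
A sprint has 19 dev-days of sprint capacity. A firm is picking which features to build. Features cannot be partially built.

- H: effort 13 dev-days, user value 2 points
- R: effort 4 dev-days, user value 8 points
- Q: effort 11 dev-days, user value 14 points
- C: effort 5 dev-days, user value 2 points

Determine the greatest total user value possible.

Allowing fractional choices, the relaxed optimum would be about 23.6, but features are indivisible.
Q + C: effort 11 + 5 = 16 ≤ 19, user value 14 + 2 = 16.
R + Q: effort 4 + 11 = 15 ≤ 19, user value 8 + 14 = 22.
Best is R and Q with total user value 22.

22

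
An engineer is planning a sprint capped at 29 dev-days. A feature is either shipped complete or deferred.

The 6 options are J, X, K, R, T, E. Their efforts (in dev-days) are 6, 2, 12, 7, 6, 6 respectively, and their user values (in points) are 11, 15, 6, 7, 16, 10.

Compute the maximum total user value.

59

J + X + R + T + E: effort 6 + 2 + 7 + 6 + 6 = 27 ≤ 29, user value 11 + 15 + 7 + 16 + 10 = 59.
J + X + T + E: effort 6 + 2 + 6 + 6 = 20 ≤ 29, user value 11 + 15 + 16 + 10 = 52.
Best is J, X, R, T, and E with total user value 59.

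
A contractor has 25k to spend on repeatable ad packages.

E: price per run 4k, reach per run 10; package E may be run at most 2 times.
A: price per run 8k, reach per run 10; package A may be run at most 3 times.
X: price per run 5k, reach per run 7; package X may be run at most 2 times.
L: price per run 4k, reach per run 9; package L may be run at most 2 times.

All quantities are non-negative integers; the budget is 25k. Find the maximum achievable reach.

E has the best ratio (10/4); taking only E gives at most 2×10 = 20 (stopped by the supply cap of 2).
Mixing does better — 2×E, 1×A, and 2×L: price 24 ≤ 25, reach 2·10 + 1·10 + 2·9 = 48.

48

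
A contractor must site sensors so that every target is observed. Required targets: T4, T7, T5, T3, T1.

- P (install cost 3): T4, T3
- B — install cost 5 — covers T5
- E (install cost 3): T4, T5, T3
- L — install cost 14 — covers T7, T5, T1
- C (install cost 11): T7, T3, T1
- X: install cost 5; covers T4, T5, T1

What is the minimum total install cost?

The greedy cost-per-new-target heuristic would pick E, X, and C for 19, but a cheaper cover exists.
Choose E and C: together they cover T4, T7, T5, T3, T1 — every target.
Total install cost: 3 + 11 = 14.
No cover costs less than 14.

14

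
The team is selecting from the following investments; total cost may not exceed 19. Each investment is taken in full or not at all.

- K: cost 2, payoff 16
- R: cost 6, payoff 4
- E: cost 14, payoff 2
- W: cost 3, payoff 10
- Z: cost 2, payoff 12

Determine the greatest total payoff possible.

42

Allowing fractional choices, the relaxed optimum would be about 42.9, but investments are indivisible.
K + W + Z: cost 2 + 3 + 2 = 7 ≤ 19, payoff 16 + 10 + 12 = 38.
K + R + W + Z: cost 2 + 6 + 3 + 2 = 13 ≤ 19, payoff 16 + 4 + 10 + 12 = 42.
Best is K, R, W, and Z with total payoff 42.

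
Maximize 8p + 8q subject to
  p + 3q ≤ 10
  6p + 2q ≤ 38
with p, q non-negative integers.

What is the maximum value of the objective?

56

Relaxing integrality, the LP optimum is 58.00 at (p,q) = (5.88, 1.38), which is not an integer point.
(p,q)=(6,1): 1·6+3·1=9≤10, 6·6+2·1=38≤38, objective 56.
(p,q)=(5,1): 1·5+3·1=8≤10, 6·5+2·1=32≤38, objective 48.
(p,q)=(4,2): 1·4+3·2=10≤10, 6·4+2·2=28≤38, objective 48.
No feasible integer point exceeds 56.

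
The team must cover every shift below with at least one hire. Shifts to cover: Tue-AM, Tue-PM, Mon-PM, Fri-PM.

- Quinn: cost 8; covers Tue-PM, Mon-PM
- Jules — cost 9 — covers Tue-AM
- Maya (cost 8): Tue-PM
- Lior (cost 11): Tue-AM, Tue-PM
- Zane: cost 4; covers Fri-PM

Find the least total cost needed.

This is an integer covering problem.
Choose Quinn, Jules, and Zane: together they cover Tue-AM, Tue-PM, Mon-PM, Fri-PM — every shift.
Total cost: 8 + 9 + 4 = 21.
No cover costs less than 21.

21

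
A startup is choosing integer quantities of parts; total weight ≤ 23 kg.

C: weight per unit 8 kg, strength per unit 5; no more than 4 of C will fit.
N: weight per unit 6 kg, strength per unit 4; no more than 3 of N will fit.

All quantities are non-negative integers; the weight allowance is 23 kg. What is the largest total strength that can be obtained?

14

N has the best ratio (4/6); taking only N gives at most 3×4 = 12 (stopped by the weight limit).
Mixing does better — 2×C and 1×N: weight 22 ≤ 23, strength 2·5 + 1·4 = 14.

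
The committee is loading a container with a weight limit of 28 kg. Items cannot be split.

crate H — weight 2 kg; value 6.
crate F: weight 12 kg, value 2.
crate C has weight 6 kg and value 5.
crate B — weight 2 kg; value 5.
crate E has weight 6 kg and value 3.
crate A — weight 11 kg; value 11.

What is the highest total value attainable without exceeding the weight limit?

30

crate H + crate C + crate B + crate A: weight 2 + 6 + 2 + 11 = 21 ≤ 28, value 6 + 5 + 5 + 11 = 27.
crate H + crate C + crate B + crate E + crate A: weight 2 + 6 + 2 + 6 + 11 = 27 ≤ 28, value 6 + 5 + 5 + 3 + 11 = 30.
crate H + crate B + crate E + crate A: weight 2 + 2 + 6 + 11 = 21 ≤ 28, value 6 + 5 + 3 + 11 = 25.
Best is crate H, crate C, crate B, crate E, and crate A with total value 30.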